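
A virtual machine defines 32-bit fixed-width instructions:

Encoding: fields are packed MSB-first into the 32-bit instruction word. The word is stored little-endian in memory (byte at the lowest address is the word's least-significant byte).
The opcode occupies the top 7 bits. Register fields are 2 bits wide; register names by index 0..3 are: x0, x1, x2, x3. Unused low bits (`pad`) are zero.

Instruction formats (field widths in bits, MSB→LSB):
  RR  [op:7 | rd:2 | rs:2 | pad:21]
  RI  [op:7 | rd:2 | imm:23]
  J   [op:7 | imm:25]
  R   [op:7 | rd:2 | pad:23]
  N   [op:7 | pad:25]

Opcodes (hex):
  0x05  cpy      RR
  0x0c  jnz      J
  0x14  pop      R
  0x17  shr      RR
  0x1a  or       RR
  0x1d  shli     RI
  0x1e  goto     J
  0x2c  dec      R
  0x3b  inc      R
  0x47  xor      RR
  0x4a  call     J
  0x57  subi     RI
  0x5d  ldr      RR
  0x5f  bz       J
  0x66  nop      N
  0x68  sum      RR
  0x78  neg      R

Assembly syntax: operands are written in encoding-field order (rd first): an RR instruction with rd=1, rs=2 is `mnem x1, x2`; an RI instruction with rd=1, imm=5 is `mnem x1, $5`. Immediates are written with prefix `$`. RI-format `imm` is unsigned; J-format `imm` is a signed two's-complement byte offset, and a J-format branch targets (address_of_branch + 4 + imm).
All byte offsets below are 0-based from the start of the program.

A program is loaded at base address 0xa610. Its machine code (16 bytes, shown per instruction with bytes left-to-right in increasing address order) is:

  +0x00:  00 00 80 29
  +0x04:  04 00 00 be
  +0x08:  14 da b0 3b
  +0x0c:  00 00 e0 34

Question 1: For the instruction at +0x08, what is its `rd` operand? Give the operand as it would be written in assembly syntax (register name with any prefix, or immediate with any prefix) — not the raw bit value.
x3

off 0x08: read 14 da b0 3b as little → 0x3bb0da14
  top 7b → 0x1d → shli [RI]
  [24:23] rd=3 = x3
  [22:0] imm=3201556 = $3201556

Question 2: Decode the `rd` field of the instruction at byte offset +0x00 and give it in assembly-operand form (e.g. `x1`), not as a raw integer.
+0x00: 00 00 80 29 ⇒ word 0x29800000 (little)
  top 7b → 0x14 → pop [R]
  [24:23] rd=3 = x3

x3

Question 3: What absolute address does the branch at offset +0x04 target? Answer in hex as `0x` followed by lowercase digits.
0xa61c

+0x04: 04 00 00 be ⇒ word 0xbe000004 (little)
  op=0xbe000004>>25=0x5f ⇒ bz (J)
  [24:0] imm=4 = $4
  target = base 0xa610 + off 0x04 + 4 + imm 4 = 0xa61c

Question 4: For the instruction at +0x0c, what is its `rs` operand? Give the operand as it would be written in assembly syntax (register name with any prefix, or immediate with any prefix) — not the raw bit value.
x3

@+0c  little-endian(00 00 e0 34) = 0x34e00000
  top 7b → 0x1a → or [RR]
  rd: (w>>23)&0x3=0x1 → x1
  rs: (w>>21)&0x3=0x3 → x3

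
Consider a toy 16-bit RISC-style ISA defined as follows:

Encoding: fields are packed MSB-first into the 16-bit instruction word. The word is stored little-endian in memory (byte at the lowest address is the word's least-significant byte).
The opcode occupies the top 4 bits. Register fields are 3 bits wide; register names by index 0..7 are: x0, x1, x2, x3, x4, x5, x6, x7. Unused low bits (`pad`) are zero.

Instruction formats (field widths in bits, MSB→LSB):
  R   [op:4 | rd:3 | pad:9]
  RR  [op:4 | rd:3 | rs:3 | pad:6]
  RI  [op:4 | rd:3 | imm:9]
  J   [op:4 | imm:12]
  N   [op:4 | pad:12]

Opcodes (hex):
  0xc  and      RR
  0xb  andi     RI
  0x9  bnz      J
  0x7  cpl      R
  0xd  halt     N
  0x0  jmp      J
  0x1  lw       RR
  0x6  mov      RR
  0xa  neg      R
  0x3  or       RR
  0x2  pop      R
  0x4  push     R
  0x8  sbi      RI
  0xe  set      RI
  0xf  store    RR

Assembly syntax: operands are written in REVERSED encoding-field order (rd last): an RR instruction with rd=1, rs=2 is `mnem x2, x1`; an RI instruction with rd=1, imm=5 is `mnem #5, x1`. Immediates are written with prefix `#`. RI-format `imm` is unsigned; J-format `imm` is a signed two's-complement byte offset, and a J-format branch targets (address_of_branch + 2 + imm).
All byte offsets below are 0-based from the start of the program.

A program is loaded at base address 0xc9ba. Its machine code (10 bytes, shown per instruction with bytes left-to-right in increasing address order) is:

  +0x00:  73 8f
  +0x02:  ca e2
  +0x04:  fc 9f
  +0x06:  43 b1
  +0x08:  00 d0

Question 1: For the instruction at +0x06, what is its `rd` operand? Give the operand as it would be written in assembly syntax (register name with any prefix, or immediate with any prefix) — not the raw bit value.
x0

+0x06: 43 b1 ⇒ word 0xb143 (little)
  top 4b → 0xb → andi [RI]
  rd@[11:9]=0x0 ⇒ x0
  imm@[8:0]=0x143 ⇒ #323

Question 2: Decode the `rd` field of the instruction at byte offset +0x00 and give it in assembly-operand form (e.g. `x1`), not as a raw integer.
x7

+0x00: 73 8f ⇒ word 0x8f73 (little)
  op=0x8f73>>12=0x8 ⇒ sbi (RI)
  rd: (w>>9)&0x7=0x7 → x7
  imm: (w>>0)&0x1ff=0x173 → #371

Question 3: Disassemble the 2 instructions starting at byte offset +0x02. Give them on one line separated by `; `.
off 0x02: read ca e2 as little → 0xe2ca
  op=0xe2ca>>12=0xe ⇒ set (RI)
  rd@[11:9]=0x1 ⇒ x1
  imm@[8:0]=0xca ⇒ #202
off 0x04: read fc 9f as little → 0x9ffc
  op=0x9ffc>>12=0x9 ⇒ bnz (J)
  imm@[11:0]=0xffc (s12→-4) ⇒ #-4

set #202, x1; bnz #-4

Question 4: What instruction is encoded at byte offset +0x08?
[08] 00 d0 → 0xd000
  op=0xd000>>12=0xd ⇒ halt (N)

halt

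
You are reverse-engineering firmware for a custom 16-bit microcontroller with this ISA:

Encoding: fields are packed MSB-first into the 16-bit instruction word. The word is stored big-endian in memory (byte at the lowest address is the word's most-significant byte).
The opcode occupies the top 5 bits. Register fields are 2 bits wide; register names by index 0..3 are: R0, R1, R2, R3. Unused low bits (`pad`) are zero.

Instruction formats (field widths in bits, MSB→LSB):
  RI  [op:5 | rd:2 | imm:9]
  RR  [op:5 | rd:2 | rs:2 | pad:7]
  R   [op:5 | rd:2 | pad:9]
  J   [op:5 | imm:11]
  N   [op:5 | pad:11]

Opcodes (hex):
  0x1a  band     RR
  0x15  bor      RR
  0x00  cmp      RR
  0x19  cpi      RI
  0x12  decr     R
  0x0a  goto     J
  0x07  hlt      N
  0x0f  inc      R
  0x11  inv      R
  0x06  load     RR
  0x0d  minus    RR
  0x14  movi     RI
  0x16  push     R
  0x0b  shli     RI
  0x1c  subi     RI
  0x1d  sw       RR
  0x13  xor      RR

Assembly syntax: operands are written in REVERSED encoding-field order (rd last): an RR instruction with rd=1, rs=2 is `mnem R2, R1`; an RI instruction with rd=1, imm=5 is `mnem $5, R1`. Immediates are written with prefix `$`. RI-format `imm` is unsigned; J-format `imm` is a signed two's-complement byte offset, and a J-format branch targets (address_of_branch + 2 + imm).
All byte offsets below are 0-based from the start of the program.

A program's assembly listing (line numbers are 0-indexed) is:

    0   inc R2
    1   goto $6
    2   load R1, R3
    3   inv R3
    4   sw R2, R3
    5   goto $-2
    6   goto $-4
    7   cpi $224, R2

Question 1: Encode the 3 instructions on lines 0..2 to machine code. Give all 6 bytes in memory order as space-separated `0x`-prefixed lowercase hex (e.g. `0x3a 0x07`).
0x7c 0x00 0x50 0x06 0x36 0x80

L0: inc op=0xf:5|rd=2:2|pad=0:9 ⇒ 0x7c00 ⇒ big 7c 00
L1: goto op=0xa:5|imm=6:11 ⇒ 0x5006 ⇒ big 50 06
L2: load op=0x6:5|rd=3:2|rs=1:2|pad=0:7 ⇒ 0x3680 ⇒ big 36 80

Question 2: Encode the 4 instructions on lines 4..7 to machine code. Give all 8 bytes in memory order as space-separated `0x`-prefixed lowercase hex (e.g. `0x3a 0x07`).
line 4 (sw): pack op=0x1d:5|rd=3:2|rs=2:2|pad=0:7 = 0xef00; big→ ef 00
line 5 (goto): pack op=0xa:5|imm=-2:11 = 0x57fe; big→ 57 fe
line 6 (goto): pack op=0xa:5|imm=-4:11 = 0x57fc; big→ 57 fc
line 7 (cpi): pack op=0x19:5|rd=2:2|imm=224:9 = 0xcce0; big→ cc e0

0xef 0x00 0x57 0xfe 0x57 0xfc 0xcc 0xe0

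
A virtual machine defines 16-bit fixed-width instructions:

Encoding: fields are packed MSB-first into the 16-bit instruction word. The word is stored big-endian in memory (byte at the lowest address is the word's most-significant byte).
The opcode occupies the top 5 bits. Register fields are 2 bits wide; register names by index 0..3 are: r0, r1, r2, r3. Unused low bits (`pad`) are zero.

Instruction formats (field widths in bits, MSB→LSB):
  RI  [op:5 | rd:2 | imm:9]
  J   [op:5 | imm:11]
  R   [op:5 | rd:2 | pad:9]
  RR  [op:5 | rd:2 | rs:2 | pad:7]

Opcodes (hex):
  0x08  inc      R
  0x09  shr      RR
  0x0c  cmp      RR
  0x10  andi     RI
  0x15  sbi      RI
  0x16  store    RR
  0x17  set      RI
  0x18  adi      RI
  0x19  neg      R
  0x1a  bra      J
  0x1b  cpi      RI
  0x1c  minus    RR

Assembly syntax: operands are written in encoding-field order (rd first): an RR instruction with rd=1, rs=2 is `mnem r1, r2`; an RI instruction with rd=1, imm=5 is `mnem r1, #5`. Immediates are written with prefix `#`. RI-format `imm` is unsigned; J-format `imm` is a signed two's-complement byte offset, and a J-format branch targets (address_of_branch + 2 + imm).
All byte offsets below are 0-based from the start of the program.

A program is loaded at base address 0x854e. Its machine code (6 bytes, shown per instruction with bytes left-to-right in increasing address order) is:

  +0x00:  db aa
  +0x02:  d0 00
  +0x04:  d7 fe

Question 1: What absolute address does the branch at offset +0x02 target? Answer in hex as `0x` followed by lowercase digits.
0x8552

[02] d0 00 → 0xd000
  opcode bits[15:11]=0x1a: bra/J
  imm@[10:0]=0x0 ⇒ #0
  target = base 0x854e + off 0x02 + 2 + imm 0 = 0x8552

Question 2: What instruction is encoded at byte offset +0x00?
cpi r1, #426

[00] db aa → 0xdbaa
  op=0xdbaa>>11=0x1b ⇒ cpi (RI)
  [10:9] rd=1 = r1
  [8:0] imm=426 = #426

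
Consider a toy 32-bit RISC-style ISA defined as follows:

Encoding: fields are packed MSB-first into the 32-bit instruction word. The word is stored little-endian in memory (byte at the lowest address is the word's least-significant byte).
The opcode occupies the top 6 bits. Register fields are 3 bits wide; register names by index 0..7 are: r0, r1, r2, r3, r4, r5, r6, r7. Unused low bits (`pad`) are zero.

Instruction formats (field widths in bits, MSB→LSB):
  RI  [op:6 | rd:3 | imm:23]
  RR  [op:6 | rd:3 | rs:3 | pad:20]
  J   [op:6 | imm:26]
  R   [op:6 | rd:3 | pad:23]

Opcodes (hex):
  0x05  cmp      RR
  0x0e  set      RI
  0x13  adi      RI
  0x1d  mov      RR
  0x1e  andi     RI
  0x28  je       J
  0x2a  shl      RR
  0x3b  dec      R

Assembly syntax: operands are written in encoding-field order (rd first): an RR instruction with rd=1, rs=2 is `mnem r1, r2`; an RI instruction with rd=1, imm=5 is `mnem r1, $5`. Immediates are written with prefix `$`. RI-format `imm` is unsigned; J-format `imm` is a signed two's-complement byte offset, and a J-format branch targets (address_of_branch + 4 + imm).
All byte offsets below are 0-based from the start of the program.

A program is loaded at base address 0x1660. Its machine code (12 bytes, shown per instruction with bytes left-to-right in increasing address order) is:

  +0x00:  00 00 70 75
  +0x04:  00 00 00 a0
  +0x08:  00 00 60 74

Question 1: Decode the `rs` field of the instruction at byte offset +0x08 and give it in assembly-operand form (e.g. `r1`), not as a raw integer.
off 0x08: read 00 00 60 74 as little → 0x74600000
  op=0x74600000>>26=0x1d ⇒ mov (RR)
  rd: (w>>23)&0x7=0x0 → r0
  rs: (w>>20)&0x7=0x6 → r6

r6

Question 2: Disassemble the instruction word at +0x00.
+0x00: 00 00 70 75 ⇒ word 0x75700000 (little)
  top 6b → 0x1d → mov [RR]
  rd: (w>>23)&0x7=0x2 → r2
  rs: (w>>20)&0x7=0x7 → r7

mov r2, r7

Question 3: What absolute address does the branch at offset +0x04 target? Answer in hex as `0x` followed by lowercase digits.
off 0x04: read 00 00 00 a0 as little → 0xa0000000
  op=0xa0000000>>26=0x28 ⇒ je (J)
  imm@[25:0]=0x0 ⇒ $0
  target = base 0x1660 + off 0x04 + 4 + imm 0 = 0x1668

0x1668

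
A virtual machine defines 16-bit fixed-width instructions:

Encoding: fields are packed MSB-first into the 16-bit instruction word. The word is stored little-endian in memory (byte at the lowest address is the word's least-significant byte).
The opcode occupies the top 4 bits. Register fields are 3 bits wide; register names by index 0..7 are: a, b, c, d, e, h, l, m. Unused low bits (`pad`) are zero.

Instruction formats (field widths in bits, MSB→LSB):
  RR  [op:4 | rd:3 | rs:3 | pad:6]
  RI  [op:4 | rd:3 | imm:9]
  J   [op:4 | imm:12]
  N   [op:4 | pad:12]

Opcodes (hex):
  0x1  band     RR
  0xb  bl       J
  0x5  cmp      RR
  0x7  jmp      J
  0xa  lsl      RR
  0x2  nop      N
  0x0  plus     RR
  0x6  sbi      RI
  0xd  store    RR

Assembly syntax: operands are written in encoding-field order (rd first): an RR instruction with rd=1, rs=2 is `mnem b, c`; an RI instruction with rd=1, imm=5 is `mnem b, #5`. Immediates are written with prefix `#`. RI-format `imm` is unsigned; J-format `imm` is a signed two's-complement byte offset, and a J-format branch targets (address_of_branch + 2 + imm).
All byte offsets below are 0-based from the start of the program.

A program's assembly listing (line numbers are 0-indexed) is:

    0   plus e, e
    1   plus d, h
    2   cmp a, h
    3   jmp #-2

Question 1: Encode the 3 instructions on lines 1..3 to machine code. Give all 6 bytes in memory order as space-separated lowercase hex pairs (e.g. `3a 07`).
line 1 (plus): pack op=0x0:4|rd=3:3|rs=5:3|pad=0:6 = 0x0740; little→ 40 07
line 2 (cmp): pack op=0x5:4|rd=0:3|rs=5:3|pad=0:6 = 0x5140; little→ 40 51
line 3 (jmp): pack op=0x7:4|imm=-2:12 = 0x7ffe; little→ fe 7f

40 07 40 51 fe 7f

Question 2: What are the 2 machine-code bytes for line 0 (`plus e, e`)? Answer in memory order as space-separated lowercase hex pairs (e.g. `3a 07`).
line 0 (plus): pack op=0x0:4|rd=4:3|rs=4:3|pad=0:6 = 0x0900; little→ 00 09

00 09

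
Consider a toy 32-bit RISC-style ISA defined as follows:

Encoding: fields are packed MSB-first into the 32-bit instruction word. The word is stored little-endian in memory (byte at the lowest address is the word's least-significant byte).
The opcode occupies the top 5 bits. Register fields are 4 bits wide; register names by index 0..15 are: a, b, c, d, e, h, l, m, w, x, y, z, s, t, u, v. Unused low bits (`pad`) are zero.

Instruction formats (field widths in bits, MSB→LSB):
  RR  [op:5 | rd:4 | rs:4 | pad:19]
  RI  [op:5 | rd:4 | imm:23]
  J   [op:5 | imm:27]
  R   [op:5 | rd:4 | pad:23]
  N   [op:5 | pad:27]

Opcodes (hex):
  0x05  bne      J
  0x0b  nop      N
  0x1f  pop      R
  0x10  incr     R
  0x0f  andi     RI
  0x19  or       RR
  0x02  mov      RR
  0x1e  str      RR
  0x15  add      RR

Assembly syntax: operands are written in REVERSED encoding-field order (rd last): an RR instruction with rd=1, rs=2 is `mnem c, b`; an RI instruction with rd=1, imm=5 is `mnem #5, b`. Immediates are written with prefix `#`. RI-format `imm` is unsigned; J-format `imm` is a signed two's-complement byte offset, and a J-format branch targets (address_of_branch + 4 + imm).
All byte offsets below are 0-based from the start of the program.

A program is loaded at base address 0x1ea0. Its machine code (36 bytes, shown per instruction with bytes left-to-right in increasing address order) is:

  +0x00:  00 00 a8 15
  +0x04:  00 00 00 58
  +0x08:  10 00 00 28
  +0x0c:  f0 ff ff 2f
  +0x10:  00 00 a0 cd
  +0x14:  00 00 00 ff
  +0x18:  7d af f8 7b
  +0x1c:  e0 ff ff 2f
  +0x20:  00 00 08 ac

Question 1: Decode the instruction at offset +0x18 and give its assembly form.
+0x18: 7d af f8 7b ⇒ word 0x7bf8af7d (little)
  top 5b → 0xf → andi [RI]
  rd: (w>>23)&0xf=0x7 → m
  imm: (w>>0)&0x7fffff=0x78af7d → #7909245

andi #7909245, m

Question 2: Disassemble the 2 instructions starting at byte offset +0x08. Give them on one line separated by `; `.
bne #16; bne #-16

[08] 10 00 00 28 → 0x28000010
  top 5b → 0x5 → bne [J]
  imm@[26:0]=0x10 ⇒ #16
[0c] f0 ff ff 2f → 0x2ffffff0
  top 5b → 0x5 → bne [J]
  imm@[26:0]=0x7fffff0 (s27→-16) ⇒ #-16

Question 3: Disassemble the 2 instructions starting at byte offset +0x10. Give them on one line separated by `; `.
@+10  little-endian(00 00 a0 cd) = 0xcda00000
  opcode bits[31:27]=0x19: or/RR
  rd@[26:23]=0xb ⇒ z
  rs@[22:19]=0x4 ⇒ e
@+14  little-endian(00 00 00 ff) = 0xff000000
  opcode bits[31:27]=0x1f: pop/R
  rd@[26:23]=0xe ⇒ u

or e, z; pop u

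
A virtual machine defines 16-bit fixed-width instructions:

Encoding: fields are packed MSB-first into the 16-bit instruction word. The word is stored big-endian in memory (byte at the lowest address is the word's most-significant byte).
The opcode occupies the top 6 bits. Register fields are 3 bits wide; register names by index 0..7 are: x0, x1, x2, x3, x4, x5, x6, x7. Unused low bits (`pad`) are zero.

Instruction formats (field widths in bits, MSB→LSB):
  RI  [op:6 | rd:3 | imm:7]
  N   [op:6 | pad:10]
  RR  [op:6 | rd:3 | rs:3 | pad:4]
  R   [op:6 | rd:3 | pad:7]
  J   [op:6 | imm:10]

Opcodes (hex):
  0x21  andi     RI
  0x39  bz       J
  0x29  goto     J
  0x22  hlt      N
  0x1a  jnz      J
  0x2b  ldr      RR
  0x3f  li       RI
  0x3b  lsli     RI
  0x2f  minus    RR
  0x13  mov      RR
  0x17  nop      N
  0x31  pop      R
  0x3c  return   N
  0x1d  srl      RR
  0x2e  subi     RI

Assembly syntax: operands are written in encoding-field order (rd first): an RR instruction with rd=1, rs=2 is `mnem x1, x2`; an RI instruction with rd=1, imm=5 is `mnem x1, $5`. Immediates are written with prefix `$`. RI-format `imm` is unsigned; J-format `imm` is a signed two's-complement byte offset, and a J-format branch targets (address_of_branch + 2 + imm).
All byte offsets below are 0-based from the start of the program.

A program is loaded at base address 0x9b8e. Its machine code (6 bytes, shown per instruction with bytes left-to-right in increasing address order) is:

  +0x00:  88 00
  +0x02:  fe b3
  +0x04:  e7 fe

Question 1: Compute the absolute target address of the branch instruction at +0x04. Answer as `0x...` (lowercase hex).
0x9b92

+0x04: e7 fe ⇒ word 0xe7fe (big)
  opcode bits[15:10]=0x39: bz/J
  imm: (w>>0)&0x3ff=0x3fe (s10→-2) → $-2
  target = base 0x9b8e + off 0x04 + 2 + imm -2 = 0x9b92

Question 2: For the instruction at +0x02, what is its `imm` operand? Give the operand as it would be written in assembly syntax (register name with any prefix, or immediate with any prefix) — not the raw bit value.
$51

off 0x02: read fe b3 as big → 0xfeb3
  op=0xfeb3>>10=0x3f ⇒ li (RI)
  rd: (w>>7)&0x7=0x5 → x5
  imm: (w>>0)&0x7f=0x33 → $51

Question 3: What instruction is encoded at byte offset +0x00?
hlt

off 0x00: read 88 00 as big → 0x8800
  opcode bits[15:10]=0x22: hlt/N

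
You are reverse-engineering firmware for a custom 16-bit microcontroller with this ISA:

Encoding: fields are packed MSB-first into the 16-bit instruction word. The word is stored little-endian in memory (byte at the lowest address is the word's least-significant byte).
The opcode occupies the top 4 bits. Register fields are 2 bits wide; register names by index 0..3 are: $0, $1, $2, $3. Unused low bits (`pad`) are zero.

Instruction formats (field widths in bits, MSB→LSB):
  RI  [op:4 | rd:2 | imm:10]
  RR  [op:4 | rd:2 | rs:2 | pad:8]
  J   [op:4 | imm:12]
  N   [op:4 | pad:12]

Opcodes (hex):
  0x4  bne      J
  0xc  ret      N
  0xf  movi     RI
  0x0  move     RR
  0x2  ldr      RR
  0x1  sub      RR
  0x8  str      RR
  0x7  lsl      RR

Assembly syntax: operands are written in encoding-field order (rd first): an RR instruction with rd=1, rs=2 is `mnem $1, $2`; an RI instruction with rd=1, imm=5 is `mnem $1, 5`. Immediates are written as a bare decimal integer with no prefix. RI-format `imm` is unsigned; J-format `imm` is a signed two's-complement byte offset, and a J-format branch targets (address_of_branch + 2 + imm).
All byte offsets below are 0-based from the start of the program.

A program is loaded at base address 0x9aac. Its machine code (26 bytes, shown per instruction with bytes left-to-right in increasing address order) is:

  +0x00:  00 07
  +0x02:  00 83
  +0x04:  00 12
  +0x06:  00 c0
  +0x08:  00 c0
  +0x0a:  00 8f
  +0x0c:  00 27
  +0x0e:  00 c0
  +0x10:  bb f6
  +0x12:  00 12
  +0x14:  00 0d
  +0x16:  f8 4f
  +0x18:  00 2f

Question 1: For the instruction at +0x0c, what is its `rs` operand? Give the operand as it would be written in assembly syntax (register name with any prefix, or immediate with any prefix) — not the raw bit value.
$3

[0c] 00 27 → 0x2700
  top 4b → 0x2 → ldr [RR]
  rd: (w>>10)&0x3=0x1 → $1
  rs: (w>>8)&0x3=0x3 → $3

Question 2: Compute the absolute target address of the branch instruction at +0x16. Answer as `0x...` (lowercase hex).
[16] f8 4f → 0x4ff8
  op=0x4ff8>>12=0x4 ⇒ bne (J)
  imm@[11:0]=0xff8 (s12→-8) ⇒ -8
  target = base 0x9aac + off 0x16 + 2 + imm -8 = 0x9abc

0x9abc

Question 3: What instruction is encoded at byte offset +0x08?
ret

+0x08: 00 c0 ⇒ word 0xc000 (little)
  op=0xc000>>12=0xc ⇒ ret (N)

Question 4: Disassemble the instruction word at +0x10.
@+10  little-endian(bb f6) = 0xf6bb
  top 4b → 0xf → movi [RI]
  [11:10] rd=1 = $1
  [9:0] imm=699 = 699

movi $1, 699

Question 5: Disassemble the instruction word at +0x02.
str $0, $3

off 0x02: read 00 83 as little → 0x8300
  top 4b → 0x8 → str [RR]
  rd@[11:10]=0x0 ⇒ $0
  rs@[9:8]=0x3 ⇒ $3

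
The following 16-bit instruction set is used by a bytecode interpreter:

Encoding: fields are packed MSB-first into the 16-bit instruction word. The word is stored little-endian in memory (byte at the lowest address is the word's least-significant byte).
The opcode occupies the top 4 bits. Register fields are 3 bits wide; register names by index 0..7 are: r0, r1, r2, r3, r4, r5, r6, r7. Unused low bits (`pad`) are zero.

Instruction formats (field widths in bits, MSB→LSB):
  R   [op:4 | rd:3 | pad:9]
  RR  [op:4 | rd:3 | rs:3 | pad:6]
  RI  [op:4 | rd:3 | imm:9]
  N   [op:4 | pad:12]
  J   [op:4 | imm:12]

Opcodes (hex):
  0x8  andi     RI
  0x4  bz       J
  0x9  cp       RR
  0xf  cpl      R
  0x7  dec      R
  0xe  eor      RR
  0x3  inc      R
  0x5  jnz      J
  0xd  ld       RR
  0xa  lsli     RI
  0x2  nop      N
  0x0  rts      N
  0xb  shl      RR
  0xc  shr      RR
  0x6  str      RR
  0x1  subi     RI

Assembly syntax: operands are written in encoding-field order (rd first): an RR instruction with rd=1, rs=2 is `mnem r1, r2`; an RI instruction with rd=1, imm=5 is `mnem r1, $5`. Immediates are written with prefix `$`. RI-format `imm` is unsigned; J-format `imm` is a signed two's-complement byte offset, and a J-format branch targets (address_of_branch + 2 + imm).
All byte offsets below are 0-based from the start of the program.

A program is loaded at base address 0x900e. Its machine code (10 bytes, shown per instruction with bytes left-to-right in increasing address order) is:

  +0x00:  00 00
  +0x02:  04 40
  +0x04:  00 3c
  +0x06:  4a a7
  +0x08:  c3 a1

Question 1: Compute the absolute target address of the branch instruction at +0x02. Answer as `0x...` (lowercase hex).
0x9016

@+02  little-endian(04 40) = 0x4004
  op=0x4004>>12=0x4 ⇒ bz (J)
  imm: (w>>0)&0xfff=0x4 → $4
  target = base 0x900e + off 0x02 + 2 + imm 4 = 0x9016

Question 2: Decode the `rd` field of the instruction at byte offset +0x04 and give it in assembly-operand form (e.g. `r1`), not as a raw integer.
r6

[04] 00 3c → 0x3c00
  op=0x3c00>>12=0x3 ⇒ inc (R)
  rd: (w>>9)&0x7=0x6 → r6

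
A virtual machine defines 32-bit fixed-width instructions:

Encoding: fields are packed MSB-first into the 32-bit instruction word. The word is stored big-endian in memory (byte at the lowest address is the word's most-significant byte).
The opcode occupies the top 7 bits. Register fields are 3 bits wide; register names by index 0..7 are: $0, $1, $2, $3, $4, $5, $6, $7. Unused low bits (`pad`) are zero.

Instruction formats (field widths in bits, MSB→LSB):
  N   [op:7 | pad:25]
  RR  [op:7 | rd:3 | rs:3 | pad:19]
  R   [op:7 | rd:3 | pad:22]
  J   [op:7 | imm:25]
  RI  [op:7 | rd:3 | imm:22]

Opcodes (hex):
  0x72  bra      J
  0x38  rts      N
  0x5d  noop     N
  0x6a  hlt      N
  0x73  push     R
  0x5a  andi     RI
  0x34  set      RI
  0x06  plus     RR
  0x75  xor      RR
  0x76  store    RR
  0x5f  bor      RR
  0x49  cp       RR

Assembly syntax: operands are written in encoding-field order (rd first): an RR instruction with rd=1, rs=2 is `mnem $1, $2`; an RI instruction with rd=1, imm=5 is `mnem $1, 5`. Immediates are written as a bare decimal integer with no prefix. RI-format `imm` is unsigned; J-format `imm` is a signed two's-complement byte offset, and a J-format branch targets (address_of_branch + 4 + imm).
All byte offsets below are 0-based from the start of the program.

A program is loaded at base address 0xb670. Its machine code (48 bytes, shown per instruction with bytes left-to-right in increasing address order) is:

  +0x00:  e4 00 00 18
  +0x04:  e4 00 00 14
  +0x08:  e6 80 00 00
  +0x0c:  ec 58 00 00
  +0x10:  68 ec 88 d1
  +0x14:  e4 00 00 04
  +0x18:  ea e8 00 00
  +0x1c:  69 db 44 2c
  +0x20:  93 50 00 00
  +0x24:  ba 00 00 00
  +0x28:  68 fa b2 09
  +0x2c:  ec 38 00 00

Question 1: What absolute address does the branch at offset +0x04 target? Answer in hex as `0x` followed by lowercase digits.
+0x04: e4 00 00 14 ⇒ word 0xe4000014 (big)
  op=0xe4000014>>25=0x72 ⇒ bra (J)
  imm@[24:0]=0x14 ⇒ 20
  target = base 0xb670 + off 0x04 + 4 + imm 20 = 0xb68c

0xb68c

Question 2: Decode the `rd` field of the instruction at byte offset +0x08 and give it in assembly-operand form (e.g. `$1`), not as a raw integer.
@+08  big-endian(e6 80 00 00) = 0xe6800000
  top 7b → 0x73 → push [R]
  rd: (w>>22)&0x7=0x2 → $2

$2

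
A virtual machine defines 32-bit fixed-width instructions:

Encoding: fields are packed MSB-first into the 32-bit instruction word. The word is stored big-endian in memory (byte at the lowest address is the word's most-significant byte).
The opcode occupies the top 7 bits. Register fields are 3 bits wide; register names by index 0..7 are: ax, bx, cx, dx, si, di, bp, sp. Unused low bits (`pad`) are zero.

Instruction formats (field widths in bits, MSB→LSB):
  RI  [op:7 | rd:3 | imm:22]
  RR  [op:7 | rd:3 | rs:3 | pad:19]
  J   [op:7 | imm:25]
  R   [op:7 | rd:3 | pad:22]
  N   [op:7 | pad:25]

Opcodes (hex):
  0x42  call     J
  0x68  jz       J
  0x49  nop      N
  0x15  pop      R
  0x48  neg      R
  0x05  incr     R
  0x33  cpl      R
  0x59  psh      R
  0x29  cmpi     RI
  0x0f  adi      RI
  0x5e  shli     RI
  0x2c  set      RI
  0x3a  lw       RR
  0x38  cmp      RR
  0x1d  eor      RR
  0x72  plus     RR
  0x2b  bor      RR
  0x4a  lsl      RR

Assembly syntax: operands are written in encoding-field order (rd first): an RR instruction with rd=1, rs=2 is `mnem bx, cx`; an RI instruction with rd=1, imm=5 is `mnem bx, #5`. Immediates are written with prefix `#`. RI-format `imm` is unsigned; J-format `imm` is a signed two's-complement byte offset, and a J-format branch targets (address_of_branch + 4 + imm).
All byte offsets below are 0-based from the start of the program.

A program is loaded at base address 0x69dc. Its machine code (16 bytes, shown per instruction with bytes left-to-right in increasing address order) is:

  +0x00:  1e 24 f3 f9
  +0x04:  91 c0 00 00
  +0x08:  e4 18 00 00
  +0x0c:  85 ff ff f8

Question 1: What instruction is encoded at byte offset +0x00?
adi ax, #2421753

[00] 1e 24 f3 f9 → 0x1e24f3f9
  op=0x1e24f3f9>>25=0xf ⇒ adi (RI)
  rd: (w>>22)&0x7=0x0 → ax
  imm: (w>>0)&0x3fffff=0x24f3f9 → #2421753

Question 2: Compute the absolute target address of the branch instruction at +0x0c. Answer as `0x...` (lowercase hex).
0x69e4

off 0x0c: read 85 ff ff f8 as big → 0x85fffff8
  opcode bits[31:25]=0x42: call/J
  [24:0] imm=33554424 (s25→-8) = #-8
  target = base 0x69dc + off 0x0c + 4 + imm -8 = 0x69e4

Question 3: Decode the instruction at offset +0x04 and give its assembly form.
neg sp

off 0x04: read 91 c0 00 00 as big → 0x91c00000
  opcode bits[31:25]=0x48: neg/R
  [24:22] rd=7 = sp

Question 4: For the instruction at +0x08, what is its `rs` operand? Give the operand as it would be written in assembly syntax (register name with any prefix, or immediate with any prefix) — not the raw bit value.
dx

+0x08: e4 18 00 00 ⇒ word 0xe4180000 (big)
  top 7b → 0x72 → plus [RR]
  [24:22] rd=0 = ax
  [21:19] rs=3 = dx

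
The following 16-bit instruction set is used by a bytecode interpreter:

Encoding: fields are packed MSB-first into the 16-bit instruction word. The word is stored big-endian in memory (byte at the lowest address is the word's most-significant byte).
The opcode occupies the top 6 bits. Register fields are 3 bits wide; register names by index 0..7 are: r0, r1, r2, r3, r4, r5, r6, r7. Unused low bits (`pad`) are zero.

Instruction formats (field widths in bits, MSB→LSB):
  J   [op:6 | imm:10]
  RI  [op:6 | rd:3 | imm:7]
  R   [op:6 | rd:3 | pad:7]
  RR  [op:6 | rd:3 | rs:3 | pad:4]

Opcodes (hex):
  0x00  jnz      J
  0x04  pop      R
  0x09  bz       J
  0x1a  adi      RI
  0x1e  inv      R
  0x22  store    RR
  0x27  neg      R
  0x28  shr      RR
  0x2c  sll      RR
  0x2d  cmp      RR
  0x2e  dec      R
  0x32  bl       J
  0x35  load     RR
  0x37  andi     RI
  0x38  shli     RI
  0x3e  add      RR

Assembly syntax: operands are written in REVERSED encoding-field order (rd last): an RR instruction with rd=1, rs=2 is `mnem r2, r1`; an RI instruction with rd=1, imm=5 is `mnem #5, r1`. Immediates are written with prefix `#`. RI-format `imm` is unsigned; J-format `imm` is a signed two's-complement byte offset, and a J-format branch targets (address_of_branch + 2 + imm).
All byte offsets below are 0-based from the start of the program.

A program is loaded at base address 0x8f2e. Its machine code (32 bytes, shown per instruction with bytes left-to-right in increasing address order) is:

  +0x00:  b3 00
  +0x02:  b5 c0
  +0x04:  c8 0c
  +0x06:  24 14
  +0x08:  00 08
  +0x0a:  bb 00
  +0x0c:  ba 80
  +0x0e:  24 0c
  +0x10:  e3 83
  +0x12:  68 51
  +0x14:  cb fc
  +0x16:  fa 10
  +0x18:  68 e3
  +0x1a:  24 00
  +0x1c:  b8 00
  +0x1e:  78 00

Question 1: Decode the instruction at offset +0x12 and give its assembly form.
@+12  big-endian(68 51) = 0x6851
  op=0x6851>>10=0x1a ⇒ adi (RI)
  rd@[9:7]=0x0 ⇒ r0
  imm@[6:0]=0x51 ⇒ #81

adi #81, r0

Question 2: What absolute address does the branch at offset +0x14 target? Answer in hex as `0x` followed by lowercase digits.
[14] cb fc → 0xcbfc
  opcode bits[15:10]=0x32: bl/J
  imm@[9:0]=0x3fc (s10→-4) ⇒ #-4
  target = base 0x8f2e + off 0x14 + 2 + imm -4 = 0x8f40

0x8f40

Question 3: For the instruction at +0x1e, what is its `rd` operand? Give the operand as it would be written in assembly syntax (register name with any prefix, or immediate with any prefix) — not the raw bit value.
r0

off 0x1e: read 78 00 as big → 0x7800
  top 6b → 0x1e → inv [R]
  rd@[9:7]=0x0 ⇒ r0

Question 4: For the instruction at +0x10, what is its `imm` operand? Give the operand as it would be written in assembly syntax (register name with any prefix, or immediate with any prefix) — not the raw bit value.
+0x10: e3 83 ⇒ word 0xe383 (big)
  opcode bits[15:10]=0x38: shli/RI
  [9:7] rd=7 = r7
  [6:0] imm=3 = #3

#3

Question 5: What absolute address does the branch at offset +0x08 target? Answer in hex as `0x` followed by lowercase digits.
@+08  big-endian(00 08) = 0x0008
  top 6b → 0x0 → jnz [J]
  imm@[9:0]=0x8 ⇒ #8
  target = base 0x8f2e + off 0x08 + 2 + imm 8 = 0x8f40

0x8f40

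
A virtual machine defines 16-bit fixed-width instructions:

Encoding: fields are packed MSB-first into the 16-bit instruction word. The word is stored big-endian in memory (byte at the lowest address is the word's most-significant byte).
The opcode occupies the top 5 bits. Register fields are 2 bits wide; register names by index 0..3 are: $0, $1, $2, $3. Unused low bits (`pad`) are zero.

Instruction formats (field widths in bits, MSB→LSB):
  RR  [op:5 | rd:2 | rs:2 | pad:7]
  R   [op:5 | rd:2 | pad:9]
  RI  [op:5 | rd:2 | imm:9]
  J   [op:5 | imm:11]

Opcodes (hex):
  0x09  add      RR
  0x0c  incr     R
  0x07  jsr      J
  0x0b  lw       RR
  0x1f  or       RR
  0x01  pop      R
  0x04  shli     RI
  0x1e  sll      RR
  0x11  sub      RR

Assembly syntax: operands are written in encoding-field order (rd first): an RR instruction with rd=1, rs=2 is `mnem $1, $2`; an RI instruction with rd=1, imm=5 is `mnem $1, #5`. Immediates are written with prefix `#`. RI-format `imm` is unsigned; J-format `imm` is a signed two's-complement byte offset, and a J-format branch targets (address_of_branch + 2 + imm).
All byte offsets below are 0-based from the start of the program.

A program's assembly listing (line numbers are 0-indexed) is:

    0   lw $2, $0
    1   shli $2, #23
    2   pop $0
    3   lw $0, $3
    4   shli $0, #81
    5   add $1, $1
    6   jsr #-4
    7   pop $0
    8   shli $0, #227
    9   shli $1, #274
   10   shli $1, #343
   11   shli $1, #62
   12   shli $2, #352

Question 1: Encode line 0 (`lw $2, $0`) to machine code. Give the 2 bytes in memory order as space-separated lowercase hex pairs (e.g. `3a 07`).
5c 00

line 0 (lw): pack op=0xb:5|rd=2:2|rs=0:2|pad=0:7 = 0x5c00; big→ 5c 00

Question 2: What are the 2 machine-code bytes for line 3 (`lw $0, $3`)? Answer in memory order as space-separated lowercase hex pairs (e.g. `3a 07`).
59 80

3. lw fields op=0xb:5|rd=0:2|rs=3:2|pad=0:7 → word 5980h → 59 80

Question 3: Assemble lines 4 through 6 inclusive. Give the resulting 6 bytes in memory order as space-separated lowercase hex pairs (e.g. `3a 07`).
20 51 4a 80 3f fc

line 4 (shli): pack op=0x4:5|rd=0:2|imm=81:9 = 0x2051; big→ 20 51
line 5 (add): pack op=0x9:5|rd=1:2|rs=1:2|pad=0:7 = 0x4a80; big→ 4a 80
line 6 (jsr): pack op=0x7:5|imm=-4:11 = 0x3ffc; big→ 3f fc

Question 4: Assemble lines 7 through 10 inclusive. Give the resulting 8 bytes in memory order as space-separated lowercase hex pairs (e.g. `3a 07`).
08 00 20 e3 23 12 23 57

7. pop fields op=0x1:5|rd=0:2|pad=0:9 → word 0800h → 08 00
8. shli fields op=0x4:5|rd=0:2|imm=227:9 → word 20e3h → 20 e3
9. shli fields op=0x4:5|rd=1:2|imm=274:9 → word 2312h → 23 12
10. shli fields op=0x4:5|rd=1:2|imm=343:9 → word 2357h → 23 57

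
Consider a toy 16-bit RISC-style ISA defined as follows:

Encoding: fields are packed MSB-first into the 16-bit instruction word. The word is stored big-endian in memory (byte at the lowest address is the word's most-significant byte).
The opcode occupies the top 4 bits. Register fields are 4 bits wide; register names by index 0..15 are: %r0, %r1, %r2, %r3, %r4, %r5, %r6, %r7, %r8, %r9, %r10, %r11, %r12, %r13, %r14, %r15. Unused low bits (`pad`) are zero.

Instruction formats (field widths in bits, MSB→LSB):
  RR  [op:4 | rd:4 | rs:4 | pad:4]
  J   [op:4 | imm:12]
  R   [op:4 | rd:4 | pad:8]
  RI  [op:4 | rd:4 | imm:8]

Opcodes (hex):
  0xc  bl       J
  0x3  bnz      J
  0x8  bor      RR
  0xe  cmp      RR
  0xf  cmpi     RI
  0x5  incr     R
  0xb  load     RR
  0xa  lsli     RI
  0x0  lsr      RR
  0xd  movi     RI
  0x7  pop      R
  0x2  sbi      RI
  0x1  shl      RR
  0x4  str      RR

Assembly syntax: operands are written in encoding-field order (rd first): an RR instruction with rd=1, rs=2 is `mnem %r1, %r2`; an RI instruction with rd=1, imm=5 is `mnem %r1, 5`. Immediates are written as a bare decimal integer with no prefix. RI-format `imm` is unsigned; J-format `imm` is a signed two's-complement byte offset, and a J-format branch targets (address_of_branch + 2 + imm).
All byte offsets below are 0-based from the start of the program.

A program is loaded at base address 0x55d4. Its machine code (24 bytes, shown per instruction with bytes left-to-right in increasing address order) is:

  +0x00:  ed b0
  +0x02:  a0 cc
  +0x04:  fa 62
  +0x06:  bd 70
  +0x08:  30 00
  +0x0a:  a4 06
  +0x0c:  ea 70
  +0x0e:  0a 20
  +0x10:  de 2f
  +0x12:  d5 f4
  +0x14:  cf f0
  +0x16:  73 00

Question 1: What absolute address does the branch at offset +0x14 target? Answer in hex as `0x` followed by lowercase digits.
+0x14: cf f0 ⇒ word 0xcff0 (big)
  top 4b → 0xc → bl [J]
  imm@[11:0]=0xff0 (s12→-16) ⇒ -16
  target = base 0x55d4 + off 0x14 + 2 + imm -16 = 0x55da

0x55da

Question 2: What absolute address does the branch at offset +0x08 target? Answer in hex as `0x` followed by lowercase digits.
0x55de

+0x08: 30 00 ⇒ word 0x3000 (big)
  op=0x3000>>12=0x3 ⇒ bnz (J)
  [11:0] imm=0 = 0
  target = base 0x55d4 + off 0x08 + 2 + imm 0 = 0x55de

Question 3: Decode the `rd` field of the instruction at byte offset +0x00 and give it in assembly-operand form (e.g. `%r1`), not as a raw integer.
%r13

+0x00: ed b0 ⇒ word 0xedb0 (big)
  opcode bits[15:12]=0xe: cmp/RR
  [11:8] rd=13 = %r13
  [7:4] rs=11 = %r11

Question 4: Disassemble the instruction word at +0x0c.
cmp %r10, %r7

[0c] ea 70 → 0xea70
  top 4b → 0xe → cmp [RR]
  rd: (w>>8)&0xf=0xa → %r10
  rs: (w>>4)&0xf=0x7 → %r7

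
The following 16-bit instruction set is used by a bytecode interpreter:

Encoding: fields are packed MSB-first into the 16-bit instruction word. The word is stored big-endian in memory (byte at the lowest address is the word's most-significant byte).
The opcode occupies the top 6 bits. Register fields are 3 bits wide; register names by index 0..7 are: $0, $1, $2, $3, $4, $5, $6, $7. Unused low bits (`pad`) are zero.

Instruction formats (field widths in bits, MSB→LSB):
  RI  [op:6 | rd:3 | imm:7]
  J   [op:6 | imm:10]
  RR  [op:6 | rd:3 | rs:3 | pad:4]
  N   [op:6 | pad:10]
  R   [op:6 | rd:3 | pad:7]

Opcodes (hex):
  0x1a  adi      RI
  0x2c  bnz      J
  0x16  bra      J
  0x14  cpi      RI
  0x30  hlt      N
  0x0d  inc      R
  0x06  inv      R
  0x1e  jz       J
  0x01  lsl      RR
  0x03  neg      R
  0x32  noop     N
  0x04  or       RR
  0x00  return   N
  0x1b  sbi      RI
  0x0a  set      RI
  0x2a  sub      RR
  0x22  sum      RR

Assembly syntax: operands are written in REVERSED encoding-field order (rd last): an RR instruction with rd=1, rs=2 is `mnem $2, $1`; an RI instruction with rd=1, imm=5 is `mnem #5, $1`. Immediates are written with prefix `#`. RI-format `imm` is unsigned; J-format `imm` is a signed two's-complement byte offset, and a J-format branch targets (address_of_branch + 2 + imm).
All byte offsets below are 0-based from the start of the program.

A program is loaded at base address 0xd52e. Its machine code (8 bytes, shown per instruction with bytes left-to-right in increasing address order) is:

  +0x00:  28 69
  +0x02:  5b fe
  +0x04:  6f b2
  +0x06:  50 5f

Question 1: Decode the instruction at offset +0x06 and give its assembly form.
cpi #95, $0

[06] 50 5f → 0x505f
  top 6b → 0x14 → cpi [RI]
  rd: (w>>7)&0x7=0x0 → $0
  imm: (w>>0)&0x7f=0x5f → #95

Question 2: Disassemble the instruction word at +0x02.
+0x02: 5b fe ⇒ word 0x5bfe (big)
  top 6b → 0x16 → bra [J]
  [9:0] imm=1022 (s10→-2) = #-2

bra #-2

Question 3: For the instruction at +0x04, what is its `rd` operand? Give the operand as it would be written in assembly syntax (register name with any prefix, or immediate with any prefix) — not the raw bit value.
@+04  big-endian(6f b2) = 0x6fb2
  op=0x6fb2>>10=0x1b ⇒ sbi (RI)
  rd@[9:7]=0x7 ⇒ $7
  imm@[6:0]=0x32 ⇒ #50

$7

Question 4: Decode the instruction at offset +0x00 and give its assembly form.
+0x00: 28 69 ⇒ word 0x2869 (big)
  top 6b → 0xa → set [RI]
  [9:7] rd=0 = $0
  [6:0] imm=105 = #105

set #105, $0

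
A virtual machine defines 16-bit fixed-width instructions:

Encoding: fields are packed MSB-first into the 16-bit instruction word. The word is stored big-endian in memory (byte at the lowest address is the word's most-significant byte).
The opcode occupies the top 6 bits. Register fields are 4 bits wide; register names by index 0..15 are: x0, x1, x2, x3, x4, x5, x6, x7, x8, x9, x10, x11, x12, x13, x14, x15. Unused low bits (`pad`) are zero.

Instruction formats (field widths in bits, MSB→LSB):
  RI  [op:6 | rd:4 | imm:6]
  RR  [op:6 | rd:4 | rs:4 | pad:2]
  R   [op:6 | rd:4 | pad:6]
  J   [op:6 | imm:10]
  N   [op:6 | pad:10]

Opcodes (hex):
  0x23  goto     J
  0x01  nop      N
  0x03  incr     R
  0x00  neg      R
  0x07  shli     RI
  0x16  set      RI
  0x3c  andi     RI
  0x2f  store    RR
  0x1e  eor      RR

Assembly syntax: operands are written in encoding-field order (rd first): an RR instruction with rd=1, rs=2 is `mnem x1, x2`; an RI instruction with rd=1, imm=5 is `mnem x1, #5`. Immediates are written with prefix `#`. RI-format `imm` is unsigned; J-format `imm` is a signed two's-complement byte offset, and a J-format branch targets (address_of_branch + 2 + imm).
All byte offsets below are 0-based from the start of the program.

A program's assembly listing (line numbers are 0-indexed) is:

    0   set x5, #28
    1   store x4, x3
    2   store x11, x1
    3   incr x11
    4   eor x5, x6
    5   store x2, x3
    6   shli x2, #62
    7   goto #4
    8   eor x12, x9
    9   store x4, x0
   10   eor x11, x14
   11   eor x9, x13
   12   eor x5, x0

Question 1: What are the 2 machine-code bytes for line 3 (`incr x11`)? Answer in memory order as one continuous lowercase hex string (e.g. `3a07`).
line 3 (incr): pack op=0x3:6|rd=11:4|pad=0:6 = 0x0ec0; big→ 0e c0

0ec0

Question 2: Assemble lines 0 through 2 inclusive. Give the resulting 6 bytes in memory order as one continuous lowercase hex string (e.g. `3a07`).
0. set fields op=0x16:6|rd=5:4|imm=28:6 → word 595ch → 59 5c
1. store fields op=0x2f:6|rd=4:4|rs=3:4|pad=0:2 → word bd0ch → bd 0c
2. store fields op=0x2f:6|rd=11:4|rs=1:4|pad=0:2 → word bec4h → be c4

595cbd0cbec4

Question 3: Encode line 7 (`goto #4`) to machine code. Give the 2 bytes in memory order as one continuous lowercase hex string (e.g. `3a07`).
8c04

L7: goto op=0x23:6|imm=4:10 ⇒ 0x8c04 ⇒ big 8c 04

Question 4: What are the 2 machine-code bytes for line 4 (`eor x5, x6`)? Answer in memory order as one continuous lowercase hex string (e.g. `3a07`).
7958

line 4 (eor): pack op=0x1e:6|rd=5:4|rs=6:4|pad=0:2 = 0x7958; big→ 79 58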